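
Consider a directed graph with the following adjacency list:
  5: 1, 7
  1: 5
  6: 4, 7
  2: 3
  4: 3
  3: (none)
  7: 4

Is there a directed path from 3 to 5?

No

3 has no outgoing edges, so nothing is reachable from it.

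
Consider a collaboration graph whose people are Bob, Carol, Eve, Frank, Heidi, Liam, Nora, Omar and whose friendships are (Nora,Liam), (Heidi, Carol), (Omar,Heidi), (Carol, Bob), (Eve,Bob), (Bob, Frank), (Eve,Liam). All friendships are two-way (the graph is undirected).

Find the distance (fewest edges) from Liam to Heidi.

4

Distance 0: Liam.
Distance 1: Eve, Nora.
Distance 2: Bob.
Distance 3: Carol, Frank.
Distance 4: Heidi — contains Heidi.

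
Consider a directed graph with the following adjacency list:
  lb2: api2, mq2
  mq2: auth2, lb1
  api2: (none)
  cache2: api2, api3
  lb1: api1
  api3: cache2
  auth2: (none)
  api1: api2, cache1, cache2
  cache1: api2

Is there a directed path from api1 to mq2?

Explore from api1.
Distance 1: reach api2, cache1, cache2.
Distance 2: reach api3.
The search from api1 is exhausted; no directed path reaches mq2.

No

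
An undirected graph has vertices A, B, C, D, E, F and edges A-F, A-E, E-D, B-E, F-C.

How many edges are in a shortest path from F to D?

Distance 0: F.
Distance 1: A, C.
Distance 2: E.
Distance 3: B, D — contains D.

3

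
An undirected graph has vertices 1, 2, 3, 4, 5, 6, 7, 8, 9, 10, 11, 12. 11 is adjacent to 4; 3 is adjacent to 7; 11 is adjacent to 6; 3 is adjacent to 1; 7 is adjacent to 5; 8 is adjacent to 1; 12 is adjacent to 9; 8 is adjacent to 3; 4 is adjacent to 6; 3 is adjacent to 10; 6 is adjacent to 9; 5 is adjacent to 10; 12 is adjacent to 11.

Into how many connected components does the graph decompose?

3

From 1: component {1, 3, 5, 7, 8, 10}.
From 2: component {2}.
From 4: component {4, 6, 9, 11, 12}.
That's 3 components.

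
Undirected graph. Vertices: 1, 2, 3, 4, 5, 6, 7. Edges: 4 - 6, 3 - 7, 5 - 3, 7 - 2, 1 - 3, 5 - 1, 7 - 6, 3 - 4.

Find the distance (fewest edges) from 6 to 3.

Distance 0: 6.
Distance 1: 4, 7.
Distance 2: 2, 3 — contains 3.

2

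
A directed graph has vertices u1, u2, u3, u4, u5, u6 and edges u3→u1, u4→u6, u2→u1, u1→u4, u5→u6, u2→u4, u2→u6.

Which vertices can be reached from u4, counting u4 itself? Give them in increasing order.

u4, u6

Start at u4.
Its neighbours: u6.
Nothing further is reachable.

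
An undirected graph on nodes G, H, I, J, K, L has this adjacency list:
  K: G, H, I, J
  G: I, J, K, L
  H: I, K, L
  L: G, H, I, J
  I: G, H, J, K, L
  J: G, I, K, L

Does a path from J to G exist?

Explore from J.
Distance 1: reach G, I, K, L.
Found G.

Yes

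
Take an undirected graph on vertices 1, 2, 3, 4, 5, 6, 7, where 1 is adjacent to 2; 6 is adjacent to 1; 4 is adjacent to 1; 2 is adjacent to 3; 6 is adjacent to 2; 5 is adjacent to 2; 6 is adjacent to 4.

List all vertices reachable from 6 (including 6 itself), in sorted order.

Start at 6.
Its neighbours: 1, 2, 4.
Then their neighbours: 3, 5.
Nothing further is reachable.

1, 2, 3, 4, 5, 6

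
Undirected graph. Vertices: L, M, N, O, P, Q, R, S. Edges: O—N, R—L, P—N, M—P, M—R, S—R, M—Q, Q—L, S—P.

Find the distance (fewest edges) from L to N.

Distance 0: L.
Distance 1: Q, R.
Distance 2: M, S.
Distance 3: P.
Distance 4: N — contains N.

4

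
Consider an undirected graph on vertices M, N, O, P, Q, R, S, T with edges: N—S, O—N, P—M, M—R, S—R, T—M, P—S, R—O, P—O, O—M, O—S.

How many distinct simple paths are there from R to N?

R–M–O–N
R–M–O–P–S–N
R–M–O–S–N
R–M–P–O–N
R–M–P–O–S–N
R–M–P–S–N
R–M–P–S–O–N
R–O–M–P–S–N
R–O–N
R–O–P–S–N
R–O–S–N
R–S–N
R–S–O–N
R–S–P–M–O–N
R–S–P–O–N

15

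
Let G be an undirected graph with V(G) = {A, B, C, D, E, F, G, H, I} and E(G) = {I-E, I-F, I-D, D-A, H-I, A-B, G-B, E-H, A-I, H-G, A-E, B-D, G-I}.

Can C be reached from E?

No

Explore from E.
Distance 1: reach A, H, I.
Distance 2: reach B, D, F, G.
The search is exhausted without reaching C; it lies in a different component.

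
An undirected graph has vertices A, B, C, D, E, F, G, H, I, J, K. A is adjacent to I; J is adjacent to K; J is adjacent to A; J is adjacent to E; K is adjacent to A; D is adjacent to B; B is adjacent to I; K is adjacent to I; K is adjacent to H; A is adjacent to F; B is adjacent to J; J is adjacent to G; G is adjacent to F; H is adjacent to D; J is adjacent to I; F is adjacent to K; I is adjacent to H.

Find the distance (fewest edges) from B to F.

Distance 0: B.
Distance 1: D, I, J.
Distance 2: A, E, G, H, K.
Distance 3: F — contains F.

3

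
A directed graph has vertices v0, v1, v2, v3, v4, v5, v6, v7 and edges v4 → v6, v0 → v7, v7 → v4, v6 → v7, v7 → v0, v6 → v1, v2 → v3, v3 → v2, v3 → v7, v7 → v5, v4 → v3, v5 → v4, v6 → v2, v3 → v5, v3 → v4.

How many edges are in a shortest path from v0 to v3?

3

Distance 0: v0.
Distance 1: v7.
Distance 2: v4, v5.
Distance 3: v3, v6 — contains v3.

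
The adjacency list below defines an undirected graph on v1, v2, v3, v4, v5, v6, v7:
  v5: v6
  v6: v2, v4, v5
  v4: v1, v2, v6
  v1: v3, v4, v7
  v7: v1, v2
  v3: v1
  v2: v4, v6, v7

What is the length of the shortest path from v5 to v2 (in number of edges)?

Distance 0: v5.
Distance 1: v6.
Distance 2: v2, v4 — contains v2.

2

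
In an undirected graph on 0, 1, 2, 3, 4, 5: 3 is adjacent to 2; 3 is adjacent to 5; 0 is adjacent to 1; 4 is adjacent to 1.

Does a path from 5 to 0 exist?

No

Explore from 5.
Distance 1: reach 3.
Distance 2: reach 2.
The search is exhausted without reaching 0; it lies in a different component.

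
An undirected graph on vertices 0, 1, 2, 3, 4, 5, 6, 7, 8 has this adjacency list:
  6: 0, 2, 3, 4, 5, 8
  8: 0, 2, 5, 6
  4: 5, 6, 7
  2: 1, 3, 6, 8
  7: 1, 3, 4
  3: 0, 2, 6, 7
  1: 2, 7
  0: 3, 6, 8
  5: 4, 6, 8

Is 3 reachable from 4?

Yes

Explore from 4.
Distance 1: reach 5, 6, 7.
Distance 2: reach 0, 1, 2, 3, 8.
Found 3.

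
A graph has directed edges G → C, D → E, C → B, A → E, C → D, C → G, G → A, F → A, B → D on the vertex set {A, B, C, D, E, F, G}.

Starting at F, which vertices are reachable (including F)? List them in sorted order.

Start at F.
Its neighbours: A.
Then their neighbours: E.
Nothing further is reachable.

A, E, F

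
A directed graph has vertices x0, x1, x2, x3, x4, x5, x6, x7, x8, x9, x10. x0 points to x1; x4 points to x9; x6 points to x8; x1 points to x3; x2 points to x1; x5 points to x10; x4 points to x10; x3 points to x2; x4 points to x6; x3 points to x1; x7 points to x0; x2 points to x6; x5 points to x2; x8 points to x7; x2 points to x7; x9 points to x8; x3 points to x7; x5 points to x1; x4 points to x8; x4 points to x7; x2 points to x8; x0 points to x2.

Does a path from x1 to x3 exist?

Explore from x1.
Distance 1: reach x3.
Found x3.

Yes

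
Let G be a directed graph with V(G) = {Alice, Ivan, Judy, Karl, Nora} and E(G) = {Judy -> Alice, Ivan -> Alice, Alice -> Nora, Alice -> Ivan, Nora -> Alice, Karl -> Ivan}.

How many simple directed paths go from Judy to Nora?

1

Judy→Alice→Nora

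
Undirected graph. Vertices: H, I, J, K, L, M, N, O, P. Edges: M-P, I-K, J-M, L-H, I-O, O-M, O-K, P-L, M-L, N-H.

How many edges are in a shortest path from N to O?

4

Distance 0: N.
Distance 1: H.
Distance 2: L.
Distance 3: M, P.
Distance 4: J, O — contains O.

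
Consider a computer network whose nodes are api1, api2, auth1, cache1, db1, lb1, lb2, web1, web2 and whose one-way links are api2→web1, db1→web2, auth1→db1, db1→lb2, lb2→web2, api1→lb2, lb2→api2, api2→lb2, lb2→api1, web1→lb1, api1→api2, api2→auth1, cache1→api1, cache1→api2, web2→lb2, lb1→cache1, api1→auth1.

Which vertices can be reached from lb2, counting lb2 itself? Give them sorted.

Start at lb2.
Its neighbours: api1, api2, web2.
Then their neighbours: auth1, web1.
Then next layer: db1, lb1.
Then next layer: cache1.
Every vertex is now reached.

api1, api2, auth1, cache1, db1, lb1, lb2, web1, web2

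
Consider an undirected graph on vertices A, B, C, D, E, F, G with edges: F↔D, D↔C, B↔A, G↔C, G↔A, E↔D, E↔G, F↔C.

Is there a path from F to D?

Explore from F.
Distance 1: reach C, D.
Found D.

Yes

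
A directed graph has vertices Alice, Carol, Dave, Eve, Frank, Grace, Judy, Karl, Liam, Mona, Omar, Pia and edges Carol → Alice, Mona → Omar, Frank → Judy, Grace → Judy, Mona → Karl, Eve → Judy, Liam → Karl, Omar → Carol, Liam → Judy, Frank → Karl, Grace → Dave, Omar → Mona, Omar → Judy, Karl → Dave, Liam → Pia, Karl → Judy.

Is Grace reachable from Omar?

Explore from Omar.
Distance 1: reach Carol, Judy, Mona.
Distance 2: reach Alice, Karl.
Distance 3: reach Dave.
The search from Omar is exhausted; no directed path reaches Grace.

No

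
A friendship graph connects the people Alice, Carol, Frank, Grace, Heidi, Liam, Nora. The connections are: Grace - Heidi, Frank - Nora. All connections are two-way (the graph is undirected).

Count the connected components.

5

From Alice: component {Alice}.
From Carol: component {Carol}.
From Frank: component {Frank, Nora}.
From Grace: component {Grace, Heidi}.
From Liam: component {Liam}.
That's 5 components.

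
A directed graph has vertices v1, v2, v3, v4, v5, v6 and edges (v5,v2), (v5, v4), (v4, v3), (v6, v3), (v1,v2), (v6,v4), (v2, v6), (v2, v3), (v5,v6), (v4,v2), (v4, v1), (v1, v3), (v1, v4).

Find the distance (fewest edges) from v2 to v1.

3

Distance 0: v2.
Distance 1: v3, v6.
Distance 2: v4.
Distance 3: v1 — contains v1.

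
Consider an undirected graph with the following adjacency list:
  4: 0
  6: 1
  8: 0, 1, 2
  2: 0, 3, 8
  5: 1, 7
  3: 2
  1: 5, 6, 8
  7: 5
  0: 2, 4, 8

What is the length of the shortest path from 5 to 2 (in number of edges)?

3

Distance 0: 5.
Distance 1: 1, 7.
Distance 2: 6, 8.
Distance 3: 0, 2 — contains 2.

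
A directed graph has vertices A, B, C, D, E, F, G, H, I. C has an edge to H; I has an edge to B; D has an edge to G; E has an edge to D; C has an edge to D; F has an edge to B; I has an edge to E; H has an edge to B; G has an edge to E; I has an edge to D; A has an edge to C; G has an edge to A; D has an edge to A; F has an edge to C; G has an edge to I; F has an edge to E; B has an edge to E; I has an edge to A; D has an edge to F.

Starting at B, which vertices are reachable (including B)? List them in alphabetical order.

A, B, C, D, E, F, G, H, I

Start at B.
Its neighbours: E.
Then their neighbours: D.
Then next layer: A, F, G.
Then next layer: C, I.
Then next layer: H.
Every vertex is now reached.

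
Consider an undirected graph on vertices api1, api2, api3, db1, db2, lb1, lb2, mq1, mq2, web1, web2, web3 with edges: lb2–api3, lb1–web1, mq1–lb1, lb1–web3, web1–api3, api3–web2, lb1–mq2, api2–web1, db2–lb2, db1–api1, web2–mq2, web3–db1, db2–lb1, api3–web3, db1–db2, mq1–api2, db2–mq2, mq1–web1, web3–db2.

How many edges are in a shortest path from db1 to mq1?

Distance 0: db1.
Distance 1: api1, db2, web3.
Distance 2: api3, lb1, lb2, mq2.
Distance 3: mq1, web1, web2 — contains mq1.

3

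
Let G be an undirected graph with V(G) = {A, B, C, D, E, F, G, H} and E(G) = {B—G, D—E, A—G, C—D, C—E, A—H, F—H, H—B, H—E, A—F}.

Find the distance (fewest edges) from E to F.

Distance 0: E.
Distance 1: C, D, H.
Distance 2: A, B, F — contains F.

2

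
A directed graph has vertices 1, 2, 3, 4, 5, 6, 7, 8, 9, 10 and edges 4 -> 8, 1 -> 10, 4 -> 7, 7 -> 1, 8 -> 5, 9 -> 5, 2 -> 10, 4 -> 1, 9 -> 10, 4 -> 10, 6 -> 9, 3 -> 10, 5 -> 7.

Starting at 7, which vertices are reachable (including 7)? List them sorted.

Start at 7.
Its neighbours: 1.
Then their neighbours: 10.
Nothing further is reachable.

1, 7, 10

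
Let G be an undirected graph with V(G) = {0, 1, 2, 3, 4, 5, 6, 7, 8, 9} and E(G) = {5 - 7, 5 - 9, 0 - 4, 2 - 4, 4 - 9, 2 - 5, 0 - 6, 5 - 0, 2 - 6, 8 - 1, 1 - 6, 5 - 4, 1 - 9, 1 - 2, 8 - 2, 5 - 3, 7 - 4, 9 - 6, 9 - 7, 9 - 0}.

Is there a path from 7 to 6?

Explore from 7.
Distance 1: reach 4, 5, 9.
Distance 2: reach 0, 1, 2, 3, 6.
Found 6.

Yes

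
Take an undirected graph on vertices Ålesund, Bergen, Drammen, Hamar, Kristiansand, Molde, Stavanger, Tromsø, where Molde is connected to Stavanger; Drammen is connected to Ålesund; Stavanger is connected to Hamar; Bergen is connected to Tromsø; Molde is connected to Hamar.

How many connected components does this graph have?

4

From Ålesund: component {Ålesund, Drammen}.
From Bergen: component {Bergen, Tromsø}.
From Hamar: component {Hamar, Molde, Stavanger}.
From Kristiansand: component {Kristiansand}.
That's 4 components.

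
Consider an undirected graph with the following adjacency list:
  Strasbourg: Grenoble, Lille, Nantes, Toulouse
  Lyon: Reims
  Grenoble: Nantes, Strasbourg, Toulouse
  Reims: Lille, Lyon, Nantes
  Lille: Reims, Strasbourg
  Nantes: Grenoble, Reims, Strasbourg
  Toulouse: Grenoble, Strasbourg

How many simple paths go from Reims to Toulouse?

7

Reims–Lille–Strasbourg–Grenoble–Toulouse
Reims–Lille–Strasbourg–Nantes–Grenoble–Toulouse
Reims–Lille–Strasbourg–Toulouse
Reims–Nantes–Grenoble–Strasbourg–Toulouse
Reims–Nantes–Grenoble–Toulouse
Reims–Nantes–Strasbourg–Grenoble–Toulouse
Reims–Nantes–Strasbourg–Toulouse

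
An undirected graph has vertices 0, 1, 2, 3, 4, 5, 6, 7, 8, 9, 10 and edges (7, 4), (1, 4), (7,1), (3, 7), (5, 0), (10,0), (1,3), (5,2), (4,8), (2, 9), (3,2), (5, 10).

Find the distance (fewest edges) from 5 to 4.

Distance 0: 5.
Distance 1: 0, 2, 10.
Distance 2: 3, 9.
Distance 3: 1, 7.
Distance 4: 4 — contains 4.

4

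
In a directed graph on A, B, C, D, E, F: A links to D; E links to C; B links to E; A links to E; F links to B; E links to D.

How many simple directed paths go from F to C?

F→B→E→C

1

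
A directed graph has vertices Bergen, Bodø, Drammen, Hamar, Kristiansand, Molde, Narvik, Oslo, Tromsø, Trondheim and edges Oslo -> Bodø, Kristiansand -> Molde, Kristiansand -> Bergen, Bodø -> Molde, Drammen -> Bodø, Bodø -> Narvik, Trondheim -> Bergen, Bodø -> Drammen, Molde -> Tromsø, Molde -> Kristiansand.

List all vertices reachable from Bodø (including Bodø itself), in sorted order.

Bergen, Bodø, Drammen, Kristiansand, Molde, Narvik, Tromsø

Start at Bodø.
Its neighbours: Drammen, Molde, Narvik.
Then their neighbours: Kristiansand, Tromsø.
Then next layer: Bergen.
Nothing further is reachable.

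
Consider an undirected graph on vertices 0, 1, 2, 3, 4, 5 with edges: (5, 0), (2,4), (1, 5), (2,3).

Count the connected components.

From 0: component {0, 1, 5}.
From 2: component {2, 3, 4}.
That's 2 components.

2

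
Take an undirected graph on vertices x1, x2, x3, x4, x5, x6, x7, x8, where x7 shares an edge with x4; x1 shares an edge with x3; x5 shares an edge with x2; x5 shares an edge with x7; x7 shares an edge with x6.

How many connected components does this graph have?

From x1: component {x1, x3}.
From x2: component {x2, x4, x5, x6, x7}.
From x8: component {x8}.
That's 3 components.

3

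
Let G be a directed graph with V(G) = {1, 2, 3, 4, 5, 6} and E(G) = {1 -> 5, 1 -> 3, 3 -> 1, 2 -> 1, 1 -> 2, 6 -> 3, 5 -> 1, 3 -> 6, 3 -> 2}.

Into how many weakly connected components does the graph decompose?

From 1: component {1, 2, 3, 5, 6}.
From 4: component {4}.
That's 2 components.

2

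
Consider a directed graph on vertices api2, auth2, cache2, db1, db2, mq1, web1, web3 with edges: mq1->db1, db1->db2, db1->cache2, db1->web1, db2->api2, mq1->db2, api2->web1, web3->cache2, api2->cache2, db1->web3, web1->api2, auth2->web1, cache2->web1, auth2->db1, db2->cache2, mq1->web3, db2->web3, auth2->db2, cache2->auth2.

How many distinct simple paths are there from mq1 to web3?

mq1→db1→cache2→auth2→db2→web3
mq1→db1→db2→web3
mq1→db1→web1→api2→cache2→auth2→db2→web3
mq1→db1→web3
mq1→db2→api2→cache2→auth2→db1→web3
mq1→db2→cache2→auth2→db1→web3
mq1→db2→web3
mq1→web3

8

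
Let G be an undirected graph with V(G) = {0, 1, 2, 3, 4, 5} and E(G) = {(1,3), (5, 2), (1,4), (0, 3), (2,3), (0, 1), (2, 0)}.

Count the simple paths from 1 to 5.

1–0–2–5
1–0–3–2–5
1–3–0–2–5
1–3–2–5

4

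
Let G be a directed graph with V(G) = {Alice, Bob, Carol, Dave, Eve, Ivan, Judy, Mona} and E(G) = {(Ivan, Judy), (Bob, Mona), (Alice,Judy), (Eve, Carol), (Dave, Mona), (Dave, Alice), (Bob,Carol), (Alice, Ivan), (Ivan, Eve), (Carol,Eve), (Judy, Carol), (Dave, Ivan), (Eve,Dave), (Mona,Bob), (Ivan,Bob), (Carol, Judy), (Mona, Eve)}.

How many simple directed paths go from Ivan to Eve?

Ivan→Bob→Carol→Eve
Ivan→Bob→Mona→Eve
Ivan→Eve
Ivan→Judy→Carol→Eve

4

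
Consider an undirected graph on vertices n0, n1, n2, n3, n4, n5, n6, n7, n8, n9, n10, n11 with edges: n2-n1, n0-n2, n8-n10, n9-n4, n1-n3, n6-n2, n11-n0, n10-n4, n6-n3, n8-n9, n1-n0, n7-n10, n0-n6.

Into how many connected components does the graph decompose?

From n0: component {n0, n1, n2, n3, n6, n11}.
From n4: component {n4, n7, n8, n9, n10}.
From n5: component {n5}.
That's 3 components.

3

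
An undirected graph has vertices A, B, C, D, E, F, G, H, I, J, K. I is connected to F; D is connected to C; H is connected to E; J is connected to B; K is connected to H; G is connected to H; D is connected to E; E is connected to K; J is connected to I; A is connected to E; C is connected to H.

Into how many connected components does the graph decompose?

2

From A: component {A, C, D, E, G, H, K}.
From B: component {B, F, I, J}.
That's 2 components.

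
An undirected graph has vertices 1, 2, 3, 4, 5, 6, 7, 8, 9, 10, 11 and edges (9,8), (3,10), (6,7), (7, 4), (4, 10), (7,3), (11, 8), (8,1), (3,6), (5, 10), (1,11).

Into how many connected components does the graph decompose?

3

From 1: component {1, 8, 9, 11}.
From 2: component {2}.
From 3: component {3, 4, 5, 6, 7, 10}.
That's 3 components.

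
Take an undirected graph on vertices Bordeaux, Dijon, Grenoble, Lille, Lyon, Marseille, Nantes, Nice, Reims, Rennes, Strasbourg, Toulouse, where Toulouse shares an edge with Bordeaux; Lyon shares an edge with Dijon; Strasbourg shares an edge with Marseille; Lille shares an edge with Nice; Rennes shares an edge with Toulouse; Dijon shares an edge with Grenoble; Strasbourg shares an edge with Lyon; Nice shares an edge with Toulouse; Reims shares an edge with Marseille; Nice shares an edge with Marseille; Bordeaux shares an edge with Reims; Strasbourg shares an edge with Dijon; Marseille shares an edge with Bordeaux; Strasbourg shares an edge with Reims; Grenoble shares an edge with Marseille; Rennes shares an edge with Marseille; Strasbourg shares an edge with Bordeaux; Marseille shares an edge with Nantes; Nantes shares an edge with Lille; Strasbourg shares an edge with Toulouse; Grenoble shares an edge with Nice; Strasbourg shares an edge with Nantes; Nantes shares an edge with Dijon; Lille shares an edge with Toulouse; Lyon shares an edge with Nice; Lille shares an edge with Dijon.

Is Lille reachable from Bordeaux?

Explore from Bordeaux.
Distance 1: reach Marseille, Reims, Strasbourg, Toulouse.
Distance 2: reach Dijon, Grenoble, Lille, Lyon, Nantes, Nice, Rennes.
Found Lille.

Yes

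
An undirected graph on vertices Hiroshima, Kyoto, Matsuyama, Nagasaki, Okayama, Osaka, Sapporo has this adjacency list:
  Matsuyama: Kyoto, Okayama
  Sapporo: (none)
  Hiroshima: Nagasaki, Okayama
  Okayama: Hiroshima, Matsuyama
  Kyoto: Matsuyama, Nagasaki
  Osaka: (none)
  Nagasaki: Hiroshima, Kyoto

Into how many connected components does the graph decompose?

3

From Hiroshima: component {Hiroshima, Kyoto, Matsuyama, Nagasaki, Okayama}.
From Osaka: component {Osaka}.
From Sapporo: component {Sapporo}.
That's 3 components.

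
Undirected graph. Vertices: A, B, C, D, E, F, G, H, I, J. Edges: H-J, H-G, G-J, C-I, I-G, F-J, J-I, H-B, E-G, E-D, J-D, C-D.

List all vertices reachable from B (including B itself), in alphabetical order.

B, C, D, E, F, G, H, I, J

Start at B.
Its neighbours: H.
Then their neighbours: G, J.
Then next layer: D, E, F, I.
Then next layer: C.
Nothing further is reachable.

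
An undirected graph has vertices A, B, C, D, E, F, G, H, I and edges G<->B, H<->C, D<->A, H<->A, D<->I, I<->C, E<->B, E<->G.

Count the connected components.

From A: component {A, C, D, H, I}.
From B: component {B, E, G}.
From F: component {F}.
That's 3 components.

3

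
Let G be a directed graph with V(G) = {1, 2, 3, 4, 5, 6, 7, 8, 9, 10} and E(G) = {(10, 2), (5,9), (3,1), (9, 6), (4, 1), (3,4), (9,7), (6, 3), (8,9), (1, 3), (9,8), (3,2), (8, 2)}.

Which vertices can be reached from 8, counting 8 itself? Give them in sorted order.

1, 2, 3, 4, 6, 7, 8, 9

Start at 8.
Its neighbours: 2, 9.
Then their neighbours: 6, 7.
Then next layer: 3.
Then next layer: 1, 4.
Nothing further is reachable.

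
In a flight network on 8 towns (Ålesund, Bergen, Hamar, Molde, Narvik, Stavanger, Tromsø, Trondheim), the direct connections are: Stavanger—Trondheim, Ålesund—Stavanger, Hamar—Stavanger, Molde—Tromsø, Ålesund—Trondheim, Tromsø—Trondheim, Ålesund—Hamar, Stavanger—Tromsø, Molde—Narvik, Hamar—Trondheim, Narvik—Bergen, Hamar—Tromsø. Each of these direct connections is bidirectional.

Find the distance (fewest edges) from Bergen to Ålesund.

5

Distance 0: Bergen.
Distance 1: Narvik.
Distance 2: Molde.
Distance 3: Tromsø.
Distance 4: Hamar, Stavanger, Trondheim.
Distance 5: Ålesund — contains Ålesund.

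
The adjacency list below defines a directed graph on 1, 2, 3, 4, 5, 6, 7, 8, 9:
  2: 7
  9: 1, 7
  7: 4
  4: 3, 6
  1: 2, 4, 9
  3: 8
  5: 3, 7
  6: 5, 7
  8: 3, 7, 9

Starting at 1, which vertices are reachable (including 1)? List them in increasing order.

Start at 1.
Its neighbours: 2, 4, 9.
Then their neighbours: 3, 6, 7.
Then next layer: 5, 8.
Every vertex is now reached.

1, 2, 3, 4, 5, 6, 7, 8, 9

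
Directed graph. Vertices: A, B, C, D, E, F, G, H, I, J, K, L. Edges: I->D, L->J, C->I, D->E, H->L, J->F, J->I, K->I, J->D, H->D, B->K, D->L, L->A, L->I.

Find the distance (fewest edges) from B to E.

Distance 0: B.
Distance 1: K.
Distance 2: I.
Distance 3: D.
Distance 4: E, L — contains E.

4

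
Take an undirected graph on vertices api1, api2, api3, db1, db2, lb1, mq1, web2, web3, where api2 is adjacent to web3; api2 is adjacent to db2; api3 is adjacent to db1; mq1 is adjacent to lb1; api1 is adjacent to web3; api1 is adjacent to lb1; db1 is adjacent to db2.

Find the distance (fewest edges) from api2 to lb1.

Distance 0: api2.
Distance 1: db2, web3.
Distance 2: api1, db1.
Distance 3: api3, lb1 — contains lb1.

3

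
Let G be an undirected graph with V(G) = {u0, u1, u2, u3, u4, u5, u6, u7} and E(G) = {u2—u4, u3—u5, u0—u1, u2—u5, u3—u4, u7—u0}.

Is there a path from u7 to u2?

No

Explore from u7.
Distance 1: reach u0.
Distance 2: reach u1.
The search is exhausted without reaching u2; it lies in a different component.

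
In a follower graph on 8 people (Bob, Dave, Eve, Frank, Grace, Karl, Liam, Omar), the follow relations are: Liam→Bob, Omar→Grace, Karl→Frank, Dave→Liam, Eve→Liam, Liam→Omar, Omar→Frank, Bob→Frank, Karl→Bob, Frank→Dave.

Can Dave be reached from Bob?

Explore from Bob.
Distance 1: reach Frank.
Distance 2: reach Dave.
Found Dave.

Yes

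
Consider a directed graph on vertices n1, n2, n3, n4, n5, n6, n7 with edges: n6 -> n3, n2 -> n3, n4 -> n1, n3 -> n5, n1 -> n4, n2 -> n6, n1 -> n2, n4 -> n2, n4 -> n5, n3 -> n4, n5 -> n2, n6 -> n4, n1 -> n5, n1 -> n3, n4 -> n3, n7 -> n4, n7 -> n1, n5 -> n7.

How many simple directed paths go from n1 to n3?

n1→n2→n3
n1→n2→n6→n3
n1→n2→n6→n4→n3
n1→n3
n1→n4→n2→n3
n1→n4→n2→n6→n3
n1→n4→n3
n1→n4→n5→n2→n3
n1→n4→n5→n2→n6→n3
n1→n5→n2→n3
n1→n5→n2→n6→n3
n1→n5→n2→n6→n4→n3
n1→n5→n7→n4→n2→n3
n1→n5→n7→n4→n2→n6→n3
n1→n5→n7→n4→n3

15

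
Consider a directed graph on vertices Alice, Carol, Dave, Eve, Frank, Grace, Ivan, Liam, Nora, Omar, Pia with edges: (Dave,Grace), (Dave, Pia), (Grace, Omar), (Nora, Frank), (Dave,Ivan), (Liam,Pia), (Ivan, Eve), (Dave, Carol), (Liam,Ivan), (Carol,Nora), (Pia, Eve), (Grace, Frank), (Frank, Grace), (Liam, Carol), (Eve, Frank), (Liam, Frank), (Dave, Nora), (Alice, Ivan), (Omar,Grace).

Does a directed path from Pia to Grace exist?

Yes

Explore from Pia.
Distance 1: reach Eve.
Distance 2: reach Frank.
Distance 3: reach Grace.
Found Grace.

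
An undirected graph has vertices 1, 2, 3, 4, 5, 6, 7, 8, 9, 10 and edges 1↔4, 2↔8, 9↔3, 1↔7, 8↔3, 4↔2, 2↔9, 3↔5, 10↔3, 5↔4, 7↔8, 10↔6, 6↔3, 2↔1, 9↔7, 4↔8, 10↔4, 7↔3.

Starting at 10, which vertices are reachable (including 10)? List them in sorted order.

Start at 10.
Its neighbours: 3, 4, 6.
Then their neighbours: 1, 2, 5, 7, 8, 9.
Every vertex is now reached.

1, 2, 3, 4, 5, 6, 7, 8, 9, 10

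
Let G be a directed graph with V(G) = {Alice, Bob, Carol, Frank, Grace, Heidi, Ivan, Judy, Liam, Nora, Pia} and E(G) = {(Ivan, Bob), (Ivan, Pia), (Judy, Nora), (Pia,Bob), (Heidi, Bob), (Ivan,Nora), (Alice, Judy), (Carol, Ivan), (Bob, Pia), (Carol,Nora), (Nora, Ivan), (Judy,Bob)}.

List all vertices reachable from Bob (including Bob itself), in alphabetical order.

Bob, Pia

Start at Bob.
Its neighbours: Pia.
Nothing further is reachable.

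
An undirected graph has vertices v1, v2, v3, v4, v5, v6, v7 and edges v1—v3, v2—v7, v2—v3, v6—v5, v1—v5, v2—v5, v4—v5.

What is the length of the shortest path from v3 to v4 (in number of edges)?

3

Distance 0: v3.
Distance 1: v1, v2.
Distance 2: v5, v7.
Distance 3: v4, v6 — contains v4.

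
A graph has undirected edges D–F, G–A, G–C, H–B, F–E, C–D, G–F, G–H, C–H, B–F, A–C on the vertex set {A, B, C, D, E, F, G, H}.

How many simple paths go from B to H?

B–F–D–C–A–G–H
B–F–D–C–G–H
B–F–D–C–H
B–F–G–A–C–H
B–F–G–C–H
B–F–G–H
B–H

7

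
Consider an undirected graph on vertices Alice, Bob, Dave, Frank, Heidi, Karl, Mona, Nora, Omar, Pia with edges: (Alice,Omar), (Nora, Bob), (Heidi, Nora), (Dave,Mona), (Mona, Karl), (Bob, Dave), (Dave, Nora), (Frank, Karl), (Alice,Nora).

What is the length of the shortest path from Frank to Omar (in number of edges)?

6

Distance 0: Frank.
Distance 1: Karl.
Distance 2: Mona.
Distance 3: Dave.
Distance 4: Bob, Nora.
Distance 5: Alice, Heidi.
Distance 6: Omar — contains Omar.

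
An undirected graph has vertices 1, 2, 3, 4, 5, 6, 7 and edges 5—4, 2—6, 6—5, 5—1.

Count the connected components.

From 1: component {1, 2, 4, 5, 6}.
From 3: component {3}.
From 7: component {7}.
That's 3 components.

3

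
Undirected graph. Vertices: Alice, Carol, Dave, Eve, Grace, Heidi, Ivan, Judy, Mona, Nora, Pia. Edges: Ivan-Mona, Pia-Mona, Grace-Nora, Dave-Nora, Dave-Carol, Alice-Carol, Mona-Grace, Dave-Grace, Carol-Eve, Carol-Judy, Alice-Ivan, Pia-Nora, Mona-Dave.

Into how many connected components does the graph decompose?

2

From Alice: component {Alice, Carol, Dave, Eve, Grace, Ivan, Judy, Mona, Nora, Pia}.
From Heidi: component {Heidi}.
That's 2 components.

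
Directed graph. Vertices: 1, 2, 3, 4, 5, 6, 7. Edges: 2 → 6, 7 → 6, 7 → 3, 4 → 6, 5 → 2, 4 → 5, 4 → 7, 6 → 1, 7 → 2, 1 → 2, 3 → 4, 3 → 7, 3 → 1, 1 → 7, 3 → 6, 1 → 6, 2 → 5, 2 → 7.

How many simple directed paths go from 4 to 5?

4→5
4→6→1→2→5
4→6→1→7→2→5
4→7→2→5
4→7→3→1→2→5
4→7→3→6→1→2→5
4→7→6→1→2→5

7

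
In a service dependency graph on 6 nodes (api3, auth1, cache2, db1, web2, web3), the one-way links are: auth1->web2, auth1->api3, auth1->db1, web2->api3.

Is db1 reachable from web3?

No

web3 has no outgoing edges, so nothing is reachable from it.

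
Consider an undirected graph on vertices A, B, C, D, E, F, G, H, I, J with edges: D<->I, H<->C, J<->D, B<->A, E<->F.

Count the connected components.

5

From A: component {A, B}.
From C: component {C, H}.
From D: component {D, I, J}.
From E: component {E, F}.
From G: component {G}.
That's 5 components.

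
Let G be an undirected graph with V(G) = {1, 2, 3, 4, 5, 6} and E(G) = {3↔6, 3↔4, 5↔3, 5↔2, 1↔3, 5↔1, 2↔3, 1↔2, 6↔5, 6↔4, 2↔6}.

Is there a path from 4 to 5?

Explore from 4.
Distance 1: reach 3, 6.
Distance 2: reach 1, 2, 5.
Found 5.

Yes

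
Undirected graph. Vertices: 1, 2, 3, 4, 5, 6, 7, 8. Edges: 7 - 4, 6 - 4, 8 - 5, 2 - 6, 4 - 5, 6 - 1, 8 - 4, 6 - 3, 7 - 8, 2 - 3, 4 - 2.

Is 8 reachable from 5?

Yes

Explore from 5.
Distance 1: reach 4, 8.
Found 8.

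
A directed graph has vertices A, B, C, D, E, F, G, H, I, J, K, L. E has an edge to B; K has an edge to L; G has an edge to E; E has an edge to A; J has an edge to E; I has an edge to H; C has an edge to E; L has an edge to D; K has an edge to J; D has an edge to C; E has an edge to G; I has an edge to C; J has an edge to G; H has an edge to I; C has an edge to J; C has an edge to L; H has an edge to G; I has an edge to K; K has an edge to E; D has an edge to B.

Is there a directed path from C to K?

No

Explore from C.
Distance 1: reach E, J, L.
Distance 2: reach A, B, D, G.
The search from C is exhausted; no directed path reaches K.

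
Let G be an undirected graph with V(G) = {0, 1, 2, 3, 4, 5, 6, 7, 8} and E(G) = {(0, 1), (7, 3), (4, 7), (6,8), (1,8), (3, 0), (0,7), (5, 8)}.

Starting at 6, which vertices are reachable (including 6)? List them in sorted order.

Start at 6.
Its neighbours: 8.
Then their neighbours: 1, 5.
Then next layer: 0.
Then next layer: 3, 7.
Then next layer: 4.
Nothing further is reachable.

0, 1, 3, 4, 5, 6, 7, 8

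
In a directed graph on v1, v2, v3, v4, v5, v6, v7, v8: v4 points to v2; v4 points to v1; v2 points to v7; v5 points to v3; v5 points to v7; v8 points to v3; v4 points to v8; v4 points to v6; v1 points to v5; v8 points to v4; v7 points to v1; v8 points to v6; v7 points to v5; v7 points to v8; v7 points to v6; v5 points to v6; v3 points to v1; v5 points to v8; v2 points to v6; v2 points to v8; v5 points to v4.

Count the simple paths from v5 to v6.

15

v5→v4→v2→v6
v5→v4→v2→v7→v6
v5→v4→v2→v7→v8→v6
v5→v4→v2→v8→v6
v5→v4→v6
v5→v4→v8→v6
v5→v6
v5→v7→v6
v5→v7→v8→v4→v2→v6
v5→v7→v8→v4→v6
v5→v7→v8→v6
v5→v8→v4→v2→v6
v5→v8→v4→v2→v7→v6
v5→v8→v4→v6
v5→v8→v6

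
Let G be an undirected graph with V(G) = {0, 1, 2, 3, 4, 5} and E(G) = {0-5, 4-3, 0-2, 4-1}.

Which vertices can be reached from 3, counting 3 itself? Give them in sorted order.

Start at 3.
Its neighbours: 4.
Then their neighbours: 1.
Nothing further is reachable.

1, 3, 4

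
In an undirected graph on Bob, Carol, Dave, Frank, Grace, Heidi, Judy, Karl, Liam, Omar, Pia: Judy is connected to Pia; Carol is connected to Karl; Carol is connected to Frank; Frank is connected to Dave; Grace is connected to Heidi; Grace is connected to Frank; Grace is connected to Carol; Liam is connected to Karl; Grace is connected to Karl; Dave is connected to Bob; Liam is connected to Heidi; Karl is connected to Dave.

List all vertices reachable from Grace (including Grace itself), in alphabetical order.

Start at Grace.
Its neighbours: Carol, Frank, Heidi, Karl.
Then their neighbours: Dave, Liam.
Then next layer: Bob.
Nothing further is reachable.

Bob, Carol, Dave, Frank, Grace, Heidi, Karl, Liam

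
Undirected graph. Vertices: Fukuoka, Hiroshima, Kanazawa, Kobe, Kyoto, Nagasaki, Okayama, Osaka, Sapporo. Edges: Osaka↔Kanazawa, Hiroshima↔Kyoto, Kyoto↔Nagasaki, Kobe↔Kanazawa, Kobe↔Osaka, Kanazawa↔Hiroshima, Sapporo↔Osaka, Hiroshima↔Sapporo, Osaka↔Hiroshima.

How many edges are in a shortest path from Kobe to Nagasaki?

4

Distance 0: Kobe.
Distance 1: Kanazawa, Osaka.
Distance 2: Hiroshima, Sapporo.
Distance 3: Kyoto.
Distance 4: Nagasaki — contains Nagasaki.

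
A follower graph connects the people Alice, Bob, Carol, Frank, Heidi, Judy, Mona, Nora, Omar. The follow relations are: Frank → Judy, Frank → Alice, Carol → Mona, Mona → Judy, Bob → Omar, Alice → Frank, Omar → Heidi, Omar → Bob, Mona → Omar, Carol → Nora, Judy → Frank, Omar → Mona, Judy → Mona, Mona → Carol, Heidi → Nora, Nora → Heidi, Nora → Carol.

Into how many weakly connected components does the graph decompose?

1

From Alice: component {Alice, Bob, Carol, Frank, Heidi, Judy, Mona, Nora, Omar}.
That's 1 component.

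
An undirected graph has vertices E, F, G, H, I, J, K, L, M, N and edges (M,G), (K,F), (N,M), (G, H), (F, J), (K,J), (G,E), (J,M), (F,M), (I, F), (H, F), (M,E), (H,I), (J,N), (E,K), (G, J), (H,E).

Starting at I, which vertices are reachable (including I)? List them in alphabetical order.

Start at I.
Its neighbours: F, H.
Then their neighbours: E, G, J, K, M.
Then next layer: N.
Nothing further is reachable.

E, F, G, H, I, J, K, M, N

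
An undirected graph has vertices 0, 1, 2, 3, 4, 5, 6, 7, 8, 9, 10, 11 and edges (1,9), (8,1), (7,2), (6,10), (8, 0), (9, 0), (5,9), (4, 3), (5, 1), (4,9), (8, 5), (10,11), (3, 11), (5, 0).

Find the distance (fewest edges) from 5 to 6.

Distance 0: 5.
Distance 1: 0, 1, 8, 9.
Distance 2: 4.
Distance 3: 3.
Distance 4: 11.
Distance 5: 10.
Distance 6: 6 — contains 6.

6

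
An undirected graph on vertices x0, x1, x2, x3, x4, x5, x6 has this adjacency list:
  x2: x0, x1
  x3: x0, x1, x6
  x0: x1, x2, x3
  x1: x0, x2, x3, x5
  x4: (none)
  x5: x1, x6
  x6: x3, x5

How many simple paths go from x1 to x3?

4

x1–x0–x3
x1–x2–x0–x3
x1–x3
x1–x5–x6–x3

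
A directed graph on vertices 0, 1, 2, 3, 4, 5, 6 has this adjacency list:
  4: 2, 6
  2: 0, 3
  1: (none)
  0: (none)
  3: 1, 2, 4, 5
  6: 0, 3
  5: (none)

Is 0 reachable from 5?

No

5 has no outgoing edges, so nothing is reachable from it.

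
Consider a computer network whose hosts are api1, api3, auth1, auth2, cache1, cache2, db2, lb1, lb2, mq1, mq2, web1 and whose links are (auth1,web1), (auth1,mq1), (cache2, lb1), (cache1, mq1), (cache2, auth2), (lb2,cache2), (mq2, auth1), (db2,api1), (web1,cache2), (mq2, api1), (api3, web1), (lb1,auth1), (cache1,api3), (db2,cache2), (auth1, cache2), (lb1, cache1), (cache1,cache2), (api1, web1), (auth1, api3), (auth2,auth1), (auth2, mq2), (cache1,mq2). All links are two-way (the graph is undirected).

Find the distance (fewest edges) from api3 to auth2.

Distance 0: api3.
Distance 1: auth1, cache1, web1.
Distance 2: api1, auth2, cache2, lb1, mq1, mq2 — contains auth2.

2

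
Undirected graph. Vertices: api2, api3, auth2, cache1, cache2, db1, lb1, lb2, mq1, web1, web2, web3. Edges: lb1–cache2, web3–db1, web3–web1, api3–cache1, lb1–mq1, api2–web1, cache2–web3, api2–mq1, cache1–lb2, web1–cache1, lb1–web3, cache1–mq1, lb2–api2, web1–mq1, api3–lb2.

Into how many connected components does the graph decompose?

3

From api2: component {api2, api3, cache1, cache2, db1, lb1, lb2, mq1, web1, web3}.
From auth2: component {auth2}.
From web2: component {web2}.
That's 3 components.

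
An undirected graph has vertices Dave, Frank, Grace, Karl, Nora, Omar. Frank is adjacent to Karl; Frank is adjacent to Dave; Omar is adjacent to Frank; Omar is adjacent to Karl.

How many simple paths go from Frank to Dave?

1

Frank–Dave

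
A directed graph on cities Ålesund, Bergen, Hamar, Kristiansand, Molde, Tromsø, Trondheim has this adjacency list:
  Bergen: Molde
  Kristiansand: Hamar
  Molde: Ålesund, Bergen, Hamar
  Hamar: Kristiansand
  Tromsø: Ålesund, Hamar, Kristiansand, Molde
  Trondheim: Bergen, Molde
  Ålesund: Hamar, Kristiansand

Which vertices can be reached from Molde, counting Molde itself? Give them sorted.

Ålesund, Bergen, Hamar, Kristiansand, Molde

Start at Molde.
Its neighbours: Ålesund, Bergen, Hamar.
Then their neighbours: Kristiansand.
Nothing further is reachable.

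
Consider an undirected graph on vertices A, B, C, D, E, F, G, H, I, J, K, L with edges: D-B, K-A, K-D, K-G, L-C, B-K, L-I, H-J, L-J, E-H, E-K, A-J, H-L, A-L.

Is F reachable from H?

Explore from H.
Distance 1: reach E, J, L.
Distance 2: reach A, C, I, K.
Distance 3: reach B, D, G.
The search is exhausted without reaching F; it lies in a different component.

No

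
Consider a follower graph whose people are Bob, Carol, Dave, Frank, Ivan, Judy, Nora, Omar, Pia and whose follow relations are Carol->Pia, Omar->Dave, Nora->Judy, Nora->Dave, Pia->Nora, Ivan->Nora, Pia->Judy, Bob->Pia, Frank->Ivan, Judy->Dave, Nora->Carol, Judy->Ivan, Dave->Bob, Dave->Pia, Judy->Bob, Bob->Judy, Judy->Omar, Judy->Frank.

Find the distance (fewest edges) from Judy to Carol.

3

Distance 0: Judy.
Distance 1: Bob, Dave, Frank, Ivan, Omar.
Distance 2: Nora, Pia.
Distance 3: Carol — contains Carol.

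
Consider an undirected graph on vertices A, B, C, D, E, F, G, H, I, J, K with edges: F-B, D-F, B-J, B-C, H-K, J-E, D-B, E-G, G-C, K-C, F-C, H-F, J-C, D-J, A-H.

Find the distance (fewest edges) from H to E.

Distance 0: H.
Distance 1: A, F, K.
Distance 2: B, C, D.
Distance 3: G, J.
Distance 4: E — contains E.

4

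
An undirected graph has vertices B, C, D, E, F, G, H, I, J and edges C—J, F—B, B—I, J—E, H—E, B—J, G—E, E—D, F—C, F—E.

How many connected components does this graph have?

From B: component {B, C, D, E, F, G, H, I, J}.
That's 1 component.

1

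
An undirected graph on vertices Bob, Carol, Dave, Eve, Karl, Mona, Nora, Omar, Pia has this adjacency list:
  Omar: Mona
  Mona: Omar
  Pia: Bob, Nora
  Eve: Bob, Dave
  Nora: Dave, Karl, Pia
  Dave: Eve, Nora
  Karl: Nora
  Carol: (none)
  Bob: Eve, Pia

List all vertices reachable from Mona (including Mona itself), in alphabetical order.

Mona, Omar

Start at Mona.
Its neighbours: Omar.
Nothing further is reachable.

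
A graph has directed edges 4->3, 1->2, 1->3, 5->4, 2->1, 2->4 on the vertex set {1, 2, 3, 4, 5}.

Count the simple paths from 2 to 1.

1

2→1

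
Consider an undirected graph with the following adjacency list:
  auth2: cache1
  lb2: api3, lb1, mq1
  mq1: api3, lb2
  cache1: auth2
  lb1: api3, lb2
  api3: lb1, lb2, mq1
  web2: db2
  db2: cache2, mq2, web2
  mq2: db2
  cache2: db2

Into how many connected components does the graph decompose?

From api3: component {api3, lb1, lb2, mq1}.
From auth2: component {auth2, cache1}.
From cache2: component {cache2, db2, mq2, web2}.
That's 3 components.

3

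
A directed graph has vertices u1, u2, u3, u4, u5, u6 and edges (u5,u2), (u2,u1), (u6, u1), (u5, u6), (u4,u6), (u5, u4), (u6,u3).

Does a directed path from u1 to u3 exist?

No

u1 has no outgoing edges, so nothing is reachable from it.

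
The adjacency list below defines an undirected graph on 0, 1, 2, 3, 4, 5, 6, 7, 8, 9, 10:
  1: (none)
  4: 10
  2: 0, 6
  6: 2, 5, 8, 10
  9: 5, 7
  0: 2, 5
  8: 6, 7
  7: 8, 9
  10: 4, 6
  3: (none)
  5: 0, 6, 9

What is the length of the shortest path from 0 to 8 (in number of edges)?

Distance 0: 0.
Distance 1: 2, 5.
Distance 2: 6, 9.
Distance 3: 7, 8, 10 — contains 8.

3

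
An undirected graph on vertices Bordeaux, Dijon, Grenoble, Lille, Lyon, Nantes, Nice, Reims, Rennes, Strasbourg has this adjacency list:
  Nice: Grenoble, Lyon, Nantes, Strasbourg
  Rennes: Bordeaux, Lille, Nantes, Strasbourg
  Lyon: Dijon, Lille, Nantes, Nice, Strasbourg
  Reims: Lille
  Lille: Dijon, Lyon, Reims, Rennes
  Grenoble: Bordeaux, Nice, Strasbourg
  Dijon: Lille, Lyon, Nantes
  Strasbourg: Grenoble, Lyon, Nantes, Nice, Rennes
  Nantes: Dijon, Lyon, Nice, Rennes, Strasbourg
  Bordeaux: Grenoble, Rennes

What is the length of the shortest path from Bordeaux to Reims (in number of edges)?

Distance 0: Bordeaux.
Distance 1: Grenoble, Rennes.
Distance 2: Lille, Nantes, Nice, Strasbourg.
Distance 3: Dijon, Lyon, Reims — contains Reims.

3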